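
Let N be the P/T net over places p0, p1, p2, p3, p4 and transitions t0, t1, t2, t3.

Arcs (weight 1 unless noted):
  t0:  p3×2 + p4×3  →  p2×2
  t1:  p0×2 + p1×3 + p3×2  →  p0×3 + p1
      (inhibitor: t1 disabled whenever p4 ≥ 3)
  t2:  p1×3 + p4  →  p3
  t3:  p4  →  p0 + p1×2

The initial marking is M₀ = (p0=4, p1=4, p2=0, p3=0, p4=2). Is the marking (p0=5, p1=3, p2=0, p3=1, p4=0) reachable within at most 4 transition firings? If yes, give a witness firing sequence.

step 1: fire t2:  (p0=4, p1=4, p2=0, p3=0, p4=2) → (p0=4, p1=1, p2=0, p3=1, p4=1)
step 2: fire t3:  (p0=4, p1=1, p2=0, p3=1, p4=1) → (p0=5, p1=3, p2=0, p3=1, p4=0)

YES — reachable via ⟨t2, t3⟩ (2 firings)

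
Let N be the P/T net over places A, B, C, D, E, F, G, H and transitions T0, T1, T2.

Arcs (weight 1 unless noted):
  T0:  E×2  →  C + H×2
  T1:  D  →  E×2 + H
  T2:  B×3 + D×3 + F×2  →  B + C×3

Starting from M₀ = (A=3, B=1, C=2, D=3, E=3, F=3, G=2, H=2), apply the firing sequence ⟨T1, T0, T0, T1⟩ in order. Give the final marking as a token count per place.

step 1: fire T1:  (A=3, B=1, C=2, D=3, E=3, F=3, G=2, H=2) → (A=3, B=1, C=2, D=2, E=5, F=3, G=2, H=3)
step 2: fire T0:  (A=3, B=1, C=2, D=2, E=5, F=3, G=2, H=3) → (A=3, B=1, C=3, D=2, E=3, F=3, G=2, H=5)
step 3: fire T0:  (A=3, B=1, C=3, D=2, E=3, F=3, G=2, H=5) → (A=3, B=1, C=4, D=2, E=1, F=3, G=2, H=7)
step 4: fire T1:  (A=3, B=1, C=4, D=2, E=1, F=3, G=2, H=7) → (A=3, B=1, C=4, D=1, E=3, F=3, G=2, H=8)

(A=3, B=1, C=4, D=1, E=3, F=3, G=2, H=8)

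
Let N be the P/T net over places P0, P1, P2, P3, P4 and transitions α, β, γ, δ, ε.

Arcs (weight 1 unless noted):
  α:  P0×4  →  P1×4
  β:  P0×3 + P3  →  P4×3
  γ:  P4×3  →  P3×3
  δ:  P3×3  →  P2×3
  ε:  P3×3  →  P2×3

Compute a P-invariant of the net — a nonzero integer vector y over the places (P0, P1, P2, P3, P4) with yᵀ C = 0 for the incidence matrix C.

Incidence matrix C (rows=places, cols=transitions):
        α    β    γ    δ    ε
   P0  -4   -3    0    0    0
   P1   4    0    0    0    0
   P2   0    0    0    3    3
   P3   0   -1    3   -3   -3
   P4   0    3   -3    0    0

Candidate y = [2, 2, 3, 3, 3]; check y·C column-wise:
  col α: 2·-4 + 2·4 + 3·0 + 3·0 + 3·0 = 0
  col β: 2·-3 + 2·0 + 3·0 + 3·-1 + 3·3 = 0
  col γ: 2·0 + 2·0 + 3·0 + 3·3 + 3·-3 = 0
  col δ: 2·0 + 2·0 + 3·3 + 3·-3 + 3·0 = 0
  col ε: 2·0 + 2·0 + 3·3 + 3·-3 + 3·0 = 0

y = (P0:2, P1:2, P2:3, P3:3, P4:3)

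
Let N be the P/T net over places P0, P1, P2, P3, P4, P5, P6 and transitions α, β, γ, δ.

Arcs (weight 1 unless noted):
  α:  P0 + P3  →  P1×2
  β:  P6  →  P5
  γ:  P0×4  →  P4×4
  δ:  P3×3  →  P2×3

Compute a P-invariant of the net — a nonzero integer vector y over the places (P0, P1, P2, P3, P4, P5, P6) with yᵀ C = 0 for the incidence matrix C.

y = (P0:0, P1:1, P2:2, P3:2, P4:0, P5:0, P6:0)

Incidence matrix C (rows=places, cols=transitions):
        α    β    γ    δ
   P0  -1    0   -4    0
   P1   2    0    0    0
   P2   0    0    0    3
   P3  -1    0    0   -3
   P4   0    0    4    0
   P5   0    1    0    0
   P6   0   -1    0    0

Candidate y = [0, 1, 2, 2, 0, 0, 0]; check y·C column-wise:
  col α: 0·-1 + 1·2 + 2·0 + 2·-1 = 0
  col β: 1·0 + 2·0 + 2·0 + 0·1 + 0·-1 = 0
  col γ: 0·-4 + 1·0 + 2·0 + 2·0 + 0·4 = 0
  col δ: 1·0 + 2·3 + 2·-3 = 0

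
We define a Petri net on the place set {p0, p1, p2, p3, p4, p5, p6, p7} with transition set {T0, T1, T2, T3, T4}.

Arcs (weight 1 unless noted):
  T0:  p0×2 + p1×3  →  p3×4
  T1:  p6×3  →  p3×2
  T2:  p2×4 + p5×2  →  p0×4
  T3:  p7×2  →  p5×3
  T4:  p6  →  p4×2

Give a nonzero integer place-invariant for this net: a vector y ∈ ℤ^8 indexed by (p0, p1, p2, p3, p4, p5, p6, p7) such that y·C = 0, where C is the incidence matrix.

y = (p0:3, p1:-2, p2:3, p3:0, p4:0, p5:0, p6:0, p7:0)

Incidence matrix C (rows=places, cols=transitions):
       T0   T1   T2   T3   T4
   p0  -2    0    4    0    0
   p1  -3    0    0    0    0
   p2   0    0   -4    0    0
   p3   4    2    0    0    0
   p4   0    0    0    0    2
   p5   0    0   -2    3    0
   p6   0   -3    0    0   -1
   p7   0    0    0   -2    0

Candidate y = [3, -2, 3, 0, 0, 0, 0, 0]; check y·C column-wise:
  col T0: 3·-2 + -2·-3 + 3·0 + 0·4 = 0
  col T1: 3·0 + -2·0 + 3·0 + 0·2 + 0·-3 = 0
  col T2: 3·4 + -2·0 + 3·-4 + 0·-2 = 0
  col T3: 3·0 + -2·0 + 3·0 + 0·3 + 0·-2 = 0
  col T4: 3·0 + -2·0 + 3·0 + 0·2 + 0·-1 = 0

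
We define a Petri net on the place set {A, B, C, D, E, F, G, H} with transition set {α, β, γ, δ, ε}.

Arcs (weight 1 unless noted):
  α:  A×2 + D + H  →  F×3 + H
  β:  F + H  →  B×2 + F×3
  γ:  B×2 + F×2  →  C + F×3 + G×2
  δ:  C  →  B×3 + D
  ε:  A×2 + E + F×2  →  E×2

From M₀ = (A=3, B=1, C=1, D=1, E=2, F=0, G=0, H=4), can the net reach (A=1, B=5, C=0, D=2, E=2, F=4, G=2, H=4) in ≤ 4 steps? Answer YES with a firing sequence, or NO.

step 1: fire α:  (A=3, B=1, C=1, D=1, E=2, F=0, G=0, H=4) → (A=1, B=1, C=1, D=0, E=2, F=3, G=0, H=4)
step 2: fire δ:  (A=1, B=1, C=1, D=0, E=2, F=3, G=0, H=4) → (A=1, B=4, C=0, D=1, E=2, F=3, G=0, H=4)
step 3: fire γ:  (A=1, B=4, C=0, D=1, E=2, F=3, G=0, H=4) → (A=1, B=2, C=1, D=1, E=2, F=4, G=2, H=4)
step 4: fire δ:  (A=1, B=2, C=1, D=1, E=2, F=4, G=2, H=4) → (A=1, B=5, C=0, D=2, E=2, F=4, G=2, H=4)

YES — reachable via ⟨α, δ, γ, δ⟩ (4 firings)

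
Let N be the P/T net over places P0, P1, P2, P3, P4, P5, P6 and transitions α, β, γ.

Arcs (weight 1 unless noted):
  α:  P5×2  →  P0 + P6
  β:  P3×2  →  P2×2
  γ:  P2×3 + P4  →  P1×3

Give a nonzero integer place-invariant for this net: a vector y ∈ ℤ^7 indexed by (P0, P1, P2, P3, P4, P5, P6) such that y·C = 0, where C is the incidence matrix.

Incidence matrix C (rows=places, cols=transitions):
        α    β    γ
   P0   1    0    0
   P1   0    0    3
   P2   0    2   -3
   P3   0   -2    0
   P4   0    0   -1
   P5  -2    0    0
   P6   1    0    0

Candidate y = [0, 1, 1, 1, 0, 0, 0]; check y·C column-wise:
  col α: 0·1 + 1·0 + 1·0 + 1·0 + 0·-2 + 0·1 = 0
  col β: 1·0 + 1·2 + 1·-2 = 0
  col γ: 1·3 + 1·-3 + 1·0 + 0·-1 = 0

y = (P0:0, P1:1, P2:1, P3:1, P4:0, P5:0, P6:0)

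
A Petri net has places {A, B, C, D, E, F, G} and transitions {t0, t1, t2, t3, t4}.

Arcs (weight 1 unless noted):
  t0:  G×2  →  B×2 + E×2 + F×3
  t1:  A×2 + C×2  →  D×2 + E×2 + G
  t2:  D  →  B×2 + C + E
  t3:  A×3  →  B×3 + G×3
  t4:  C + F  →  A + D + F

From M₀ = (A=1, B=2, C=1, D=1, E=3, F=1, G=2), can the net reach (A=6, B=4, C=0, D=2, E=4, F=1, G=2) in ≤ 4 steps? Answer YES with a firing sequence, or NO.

NO — not reachable within 4 firings

depth 0: 1 marking
depth 1: 4 markings reached so far
depth 2: 7 markings reached so far
depth 3: 10 markings reached so far
depth 4: 15 markings reached so far
target is not among the 15 markings reachable within 4 steps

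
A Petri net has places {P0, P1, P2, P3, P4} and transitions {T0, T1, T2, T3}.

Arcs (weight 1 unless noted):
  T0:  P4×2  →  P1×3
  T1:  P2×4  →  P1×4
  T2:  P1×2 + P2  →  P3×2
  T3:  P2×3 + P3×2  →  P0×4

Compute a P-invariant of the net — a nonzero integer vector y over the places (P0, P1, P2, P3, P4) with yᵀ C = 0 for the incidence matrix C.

y = (P0:3, P1:2, P2:2, P3:3, P4:3)

Incidence matrix C (rows=places, cols=transitions):
       T0   T1   T2   T3
   P0   0    0    0    4
   P1   3    4   -2    0
   P2   0   -4   -1   -3
   P3   0    0    2   -2
   P4  -2    0    0    0

Candidate y = [3, 2, 2, 3, 3]; check y·C column-wise:
  col T0: 3·0 + 2·3 + 2·0 + 3·0 + 3·-2 = 0
  col T1: 3·0 + 2·4 + 2·-4 + 3·0 + 3·0 = 0
  col T2: 3·0 + 2·-2 + 2·-1 + 3·2 + 3·0 = 0
  col T3: 3·4 + 2·0 + 2·-3 + 3·-2 + 3·0 = 0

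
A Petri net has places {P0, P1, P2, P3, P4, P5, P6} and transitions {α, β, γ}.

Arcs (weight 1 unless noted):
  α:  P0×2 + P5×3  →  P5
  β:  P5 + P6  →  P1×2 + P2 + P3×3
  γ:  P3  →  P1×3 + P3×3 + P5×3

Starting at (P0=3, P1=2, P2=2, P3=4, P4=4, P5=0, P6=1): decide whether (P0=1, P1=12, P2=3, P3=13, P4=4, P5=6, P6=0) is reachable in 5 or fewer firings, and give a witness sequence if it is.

NO — not reachable within 5 firings

depth 0: 1 marking
depth 1: 2 markings reached so far
depth 2: 5 markings reached so far
depth 3: 9 markings reached so far
depth 4: 13 markings reached so far
depth 5: 17 markings reached so far
target is not among the 17 markings reachable within 5 steps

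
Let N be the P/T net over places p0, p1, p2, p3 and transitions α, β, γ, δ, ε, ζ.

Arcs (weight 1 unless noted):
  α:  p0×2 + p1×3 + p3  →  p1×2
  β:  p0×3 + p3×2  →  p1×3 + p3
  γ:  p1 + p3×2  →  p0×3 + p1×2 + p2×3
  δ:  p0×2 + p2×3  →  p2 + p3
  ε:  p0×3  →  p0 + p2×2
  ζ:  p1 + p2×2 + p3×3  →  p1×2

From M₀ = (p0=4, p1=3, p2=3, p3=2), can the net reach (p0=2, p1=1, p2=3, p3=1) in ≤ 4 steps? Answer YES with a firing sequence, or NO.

depth 0: 1 marking
depth 1: 6 markings reached so far
depth 2: 11 markings reached so far
depth 3: 16 markings reached so far
depth 4: 23 markings reached so far
target is not among the 23 markings reachable within 4 steps

NO — not reachable within 4 firings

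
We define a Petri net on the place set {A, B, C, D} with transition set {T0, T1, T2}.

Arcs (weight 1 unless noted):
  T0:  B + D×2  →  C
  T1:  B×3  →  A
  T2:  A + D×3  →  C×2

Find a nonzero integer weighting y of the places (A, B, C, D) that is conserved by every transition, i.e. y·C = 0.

Incidence matrix C (rows=places, cols=transitions):
       T0   T1   T2
    A   0    1   -1
    B  -1   -3    0
    C   1    0    2
    D  -2    0   -3

Candidate y = [3, 1, 3, 1]; check y·C column-wise:
  col T0: 3·0 + 1·-1 + 3·1 + 1·-2 = 0
  col T1: 3·1 + 1·-3 + 3·0 + 1·0 = 0
  col T2: 3·-1 + 1·0 + 3·2 + 1·-3 = 0

y = (A:3, B:1, C:3, D:1)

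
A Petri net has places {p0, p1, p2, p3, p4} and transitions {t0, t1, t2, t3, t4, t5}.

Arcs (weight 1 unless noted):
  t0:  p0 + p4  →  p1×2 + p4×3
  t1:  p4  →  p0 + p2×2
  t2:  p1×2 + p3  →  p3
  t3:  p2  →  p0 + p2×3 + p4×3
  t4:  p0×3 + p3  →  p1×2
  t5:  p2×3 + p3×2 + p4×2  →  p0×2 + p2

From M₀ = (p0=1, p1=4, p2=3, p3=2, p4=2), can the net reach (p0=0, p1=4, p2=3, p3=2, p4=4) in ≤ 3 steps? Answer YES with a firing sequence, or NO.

step 1: fire t0:  (p0=1, p1=4, p2=3, p3=2, p4=2) → (p0=0, p1=6, p2=3, p3=2, p4=4)
step 2: fire t2:  (p0=0, p1=6, p2=3, p3=2, p4=4) → (p0=0, p1=4, p2=3, p3=2, p4=4)

YES — reachable via ⟨t0, t2⟩ (2 firings)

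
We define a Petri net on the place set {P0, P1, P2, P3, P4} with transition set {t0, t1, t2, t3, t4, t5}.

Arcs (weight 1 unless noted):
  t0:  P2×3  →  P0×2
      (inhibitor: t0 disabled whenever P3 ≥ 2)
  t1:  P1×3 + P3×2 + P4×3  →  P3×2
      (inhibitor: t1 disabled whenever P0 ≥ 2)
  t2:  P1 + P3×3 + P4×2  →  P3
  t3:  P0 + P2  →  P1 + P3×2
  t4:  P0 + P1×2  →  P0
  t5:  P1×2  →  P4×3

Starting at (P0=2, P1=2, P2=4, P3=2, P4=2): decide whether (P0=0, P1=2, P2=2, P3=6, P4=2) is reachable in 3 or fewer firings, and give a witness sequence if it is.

step 1: fire t3:  (P0=2, P1=2, P2=4, P3=2, P4=2) → (P0=1, P1=3, P2=3, P3=4, P4=2)
step 2: fire t4:  (P0=1, P1=3, P2=3, P3=4, P4=2) → (P0=1, P1=1, P2=3, P3=4, P4=2)
step 3: fire t3:  (P0=1, P1=1, P2=3, P3=4, P4=2) → (P0=0, P1=2, P2=2, P3=6, P4=2)

YES — reachable via ⟨t3, t4, t3⟩ (3 firings)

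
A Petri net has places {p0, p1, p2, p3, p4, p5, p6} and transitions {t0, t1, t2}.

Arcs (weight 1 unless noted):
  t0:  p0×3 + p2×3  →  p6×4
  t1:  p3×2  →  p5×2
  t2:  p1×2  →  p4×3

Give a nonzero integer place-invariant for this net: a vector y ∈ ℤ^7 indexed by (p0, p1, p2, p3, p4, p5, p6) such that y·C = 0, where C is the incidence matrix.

y = (p0:1, p1:0, p2:-1, p3:0, p4:0, p5:0, p6:0)

Incidence matrix C (rows=places, cols=transitions):
       t0   t1   t2
   p0  -3    0    0
   p1   0    0   -2
   p2  -3    0    0
   p3   0   -2    0
   p4   0    0    3
   p5   0    2    0
   p6   4    0    0

Candidate y = [1, 0, -1, 0, 0, 0, 0]; check y·C column-wise:
  col t0: 1·-3 + -1·-3 + 0·4 = 0
  col t1: 1·0 + -1·0 + 0·-2 + 0·2 = 0
  col t2: 1·0 + 0·-2 + -1·0 + 0·3 = 0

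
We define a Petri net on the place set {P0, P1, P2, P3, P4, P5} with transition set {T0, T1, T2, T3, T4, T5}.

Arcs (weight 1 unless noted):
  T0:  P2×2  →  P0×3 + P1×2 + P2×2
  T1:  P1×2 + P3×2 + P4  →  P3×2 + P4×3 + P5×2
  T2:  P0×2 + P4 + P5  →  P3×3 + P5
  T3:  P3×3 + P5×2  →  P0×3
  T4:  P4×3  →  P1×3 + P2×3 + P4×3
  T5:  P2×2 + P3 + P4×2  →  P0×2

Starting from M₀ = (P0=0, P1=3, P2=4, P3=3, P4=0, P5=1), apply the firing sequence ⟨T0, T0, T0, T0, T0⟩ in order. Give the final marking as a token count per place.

step 1: fire T0:  (P0=0, P1=3, P2=4, P3=3, P4=0, P5=1) → (P0=3, P1=5, P2=4, P3=3, P4=0, P5=1)
step 2: fire T0:  (P0=3, P1=5, P2=4, P3=3, P4=0, P5=1) → (P0=6, P1=7, P2=4, P3=3, P4=0, P5=1)
step 3: fire T0:  (P0=6, P1=7, P2=4, P3=3, P4=0, P5=1) → (P0=9, P1=9, P2=4, P3=3, P4=0, P5=1)
step 4: fire T0:  (P0=9, P1=9, P2=4, P3=3, P4=0, P5=1) → (P0=12, P1=11, P2=4, P3=3, P4=0, P5=1)
step 5: fire T0:  (P0=12, P1=11, P2=4, P3=3, P4=0, P5=1) → (P0=15, P1=13, P2=4, P3=3, P4=0, P5=1)

(P0=15, P1=13, P2=4, P3=3, P4=0, P5=1)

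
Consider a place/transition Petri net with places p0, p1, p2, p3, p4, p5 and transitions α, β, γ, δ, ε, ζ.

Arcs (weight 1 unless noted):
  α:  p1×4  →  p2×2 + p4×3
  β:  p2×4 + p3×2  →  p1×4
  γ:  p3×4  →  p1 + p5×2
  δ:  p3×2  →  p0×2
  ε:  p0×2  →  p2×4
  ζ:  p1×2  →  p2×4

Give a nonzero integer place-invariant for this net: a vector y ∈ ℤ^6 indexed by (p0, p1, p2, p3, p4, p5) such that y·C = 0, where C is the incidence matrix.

y = (p0:2, p1:2, p2:1, p3:2, p4:2, p5:3)

Incidence matrix C (rows=places, cols=transitions):
        α    β    γ    δ    ε    ζ
   p0   0    0    0    2   -2    0
   p1  -4    4    1    0    0   -2
   p2   2   -4    0    0    4    4
   p3   0   -2   -4   -2    0    0
   p4   3    0    0    0    0    0
   p5   0    0    2    0    0    0

Candidate y = [2, 2, 1, 2, 2, 3]; check y·C column-wise:
  col α: 2·0 + 2·-4 + 1·2 + 2·0 + 2·3 + 3·0 = 0
  col β: 2·0 + 2·4 + 1·-4 + 2·-2 + 2·0 + 3·0 = 0
  col γ: 2·0 + 2·1 + 1·0 + 2·-4 + 2·0 + 3·2 = 0
  col δ: 2·2 + 2·0 + 1·0 + 2·-2 + 2·0 + 3·0 = 0
  col ε: 2·-2 + 2·0 + 1·4 + 2·0 + 2·0 + 3·0 = 0
  col ζ: 2·0 + 2·-2 + 1·4 + 2·0 + 2·0 + 3·0 = 0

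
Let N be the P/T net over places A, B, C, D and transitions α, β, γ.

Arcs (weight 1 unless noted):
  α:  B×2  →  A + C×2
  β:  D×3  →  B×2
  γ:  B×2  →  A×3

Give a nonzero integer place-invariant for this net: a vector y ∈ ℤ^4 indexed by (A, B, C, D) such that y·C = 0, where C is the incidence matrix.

y = (A:2, B:3, C:2, D:2)

Incidence matrix C (rows=places, cols=transitions):
        α    β    γ
    A   1    0    3
    B  -2    2   -2
    C   2    0    0
    D   0   -3    0

Candidate y = [2, 3, 2, 2]; check y·C column-wise:
  col α: 2·1 + 3·-2 + 2·2 + 2·0 = 0
  col β: 2·0 + 3·2 + 2·0 + 2·-3 = 0
  col γ: 2·3 + 3·-2 + 2·0 + 2·0 = 0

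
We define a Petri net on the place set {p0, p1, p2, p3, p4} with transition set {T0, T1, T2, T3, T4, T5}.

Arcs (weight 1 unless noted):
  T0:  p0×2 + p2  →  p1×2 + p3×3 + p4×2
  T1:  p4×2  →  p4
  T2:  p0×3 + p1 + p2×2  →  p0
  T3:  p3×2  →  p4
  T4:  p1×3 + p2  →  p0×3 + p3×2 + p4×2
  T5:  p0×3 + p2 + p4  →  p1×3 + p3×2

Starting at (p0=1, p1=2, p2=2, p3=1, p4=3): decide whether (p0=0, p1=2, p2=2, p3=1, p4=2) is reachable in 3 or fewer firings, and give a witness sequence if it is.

depth 0: 1 marking
depth 1: 2 markings reached so far
depth 2: 3 markings reached so far
depth 3: 3 markings reached so far
(frontier empty at depth 3; search complete)
target is not among the 3 markings reachable within 3 steps

NO — not reachable within 3 firings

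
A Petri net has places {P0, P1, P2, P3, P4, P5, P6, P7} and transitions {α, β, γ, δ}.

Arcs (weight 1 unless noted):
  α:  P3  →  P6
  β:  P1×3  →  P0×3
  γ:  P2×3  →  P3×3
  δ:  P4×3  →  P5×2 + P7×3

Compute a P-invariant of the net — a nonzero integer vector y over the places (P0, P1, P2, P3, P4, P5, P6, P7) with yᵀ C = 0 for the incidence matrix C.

y = (P0:1, P1:1, P2:0, P3:0, P4:0, P5:0, P6:0, P7:0)

Incidence matrix C (rows=places, cols=transitions):
        α    β    γ    δ
   P0   0    3    0    0
   P1   0   -3    0    0
   P2   0    0   -3    0
   P3  -1    0    3    0
   P4   0    0    0   -3
   P5   0    0    0    2
   P6   1    0    0    0
   P7   0    0    0    3

Candidate y = [1, 1, 0, 0, 0, 0, 0, 0]; check y·C column-wise:
  col α: 1·0 + 1·0 + 0·-1 + 0·1 = 0
  col β: 1·3 + 1·-3 = 0
  col γ: 1·0 + 1·0 + 0·-3 + 0·3 = 0
  col δ: 1·0 + 1·0 + 0·-3 + 0·2 + 0·3 = 0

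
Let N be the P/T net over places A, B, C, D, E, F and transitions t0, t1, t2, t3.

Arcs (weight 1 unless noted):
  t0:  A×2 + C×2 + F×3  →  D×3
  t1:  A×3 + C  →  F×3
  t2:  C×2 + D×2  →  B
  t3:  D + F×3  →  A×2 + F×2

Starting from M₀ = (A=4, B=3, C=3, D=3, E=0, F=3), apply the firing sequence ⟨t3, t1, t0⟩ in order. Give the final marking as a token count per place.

(A=1, B=3, C=0, D=5, E=0, F=2)

step 1: fire t3:  (A=4, B=3, C=3, D=3, E=0, F=3) → (A=6, B=3, C=3, D=2, E=0, F=2)
step 2: fire t1:  (A=6, B=3, C=3, D=2, E=0, F=2) → (A=3, B=3, C=2, D=2, E=0, F=5)
step 3: fire t0:  (A=3, B=3, C=2, D=2, E=0, F=5) → (A=1, B=3, C=0, D=5, E=0, F=2)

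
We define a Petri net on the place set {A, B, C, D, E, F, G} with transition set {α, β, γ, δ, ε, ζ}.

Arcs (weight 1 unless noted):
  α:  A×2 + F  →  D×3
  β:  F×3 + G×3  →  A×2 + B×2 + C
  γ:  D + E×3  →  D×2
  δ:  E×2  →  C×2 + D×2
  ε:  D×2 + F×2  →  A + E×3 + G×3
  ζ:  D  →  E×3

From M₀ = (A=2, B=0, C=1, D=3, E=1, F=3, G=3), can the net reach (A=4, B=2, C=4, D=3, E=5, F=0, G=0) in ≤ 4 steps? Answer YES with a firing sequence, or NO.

YES — reachable via ⟨β, ζ, δ, ζ⟩ (4 firings)

step 1: fire β:  (A=2, B=0, C=1, D=3, E=1, F=3, G=3) → (A=4, B=2, C=2, D=3, E=1, F=0, G=0)
step 2: fire ζ:  (A=4, B=2, C=2, D=3, E=1, F=0, G=0) → (A=4, B=2, C=2, D=2, E=4, F=0, G=0)
step 3: fire δ:  (A=4, B=2, C=2, D=2, E=4, F=0, G=0) → (A=4, B=2, C=4, D=4, E=2, F=0, G=0)
step 4: fire ζ:  (A=4, B=2, C=4, D=4, E=2, F=0, G=0) → (A=4, B=2, C=4, D=3, E=5, F=0, G=0)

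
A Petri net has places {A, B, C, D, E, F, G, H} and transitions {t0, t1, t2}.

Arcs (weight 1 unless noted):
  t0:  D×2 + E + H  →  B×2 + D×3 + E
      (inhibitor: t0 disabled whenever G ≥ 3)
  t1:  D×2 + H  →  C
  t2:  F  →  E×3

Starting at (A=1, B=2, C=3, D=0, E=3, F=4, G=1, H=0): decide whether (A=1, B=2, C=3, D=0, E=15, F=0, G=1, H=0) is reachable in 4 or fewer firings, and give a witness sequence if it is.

step 1: fire t2:  (A=1, B=2, C=3, D=0, E=3, F=4, G=1, H=0) → (A=1, B=2, C=3, D=0, E=6, F=3, G=1, H=0)
step 2: fire t2:  (A=1, B=2, C=3, D=0, E=6, F=3, G=1, H=0) → (A=1, B=2, C=3, D=0, E=9, F=2, G=1, H=0)
step 3: fire t2:  (A=1, B=2, C=3, D=0, E=9, F=2, G=1, H=0) → (A=1, B=2, C=3, D=0, E=12, F=1, G=1, H=0)
step 4: fire t2:  (A=1, B=2, C=3, D=0, E=12, F=1, G=1, H=0) → (A=1, B=2, C=3, D=0, E=15, F=0, G=1, H=0)

YES — reachable via ⟨t2, t2, t2, t2⟩ (4 firings)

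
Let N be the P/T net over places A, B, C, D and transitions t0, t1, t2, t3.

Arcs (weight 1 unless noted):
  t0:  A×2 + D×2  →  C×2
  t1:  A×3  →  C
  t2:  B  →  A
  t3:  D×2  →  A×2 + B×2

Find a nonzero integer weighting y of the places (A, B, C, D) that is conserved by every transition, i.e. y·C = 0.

y = (A:1, B:1, C:3, D:2)

Incidence matrix C (rows=places, cols=transitions):
       t0   t1   t2   t3
    A  -2   -3    1    2
    B   0    0   -1    2
    C   2    1    0    0
    D  -2    0    0   -2

Candidate y = [1, 1, 3, 2]; check y·C column-wise:
  col t0: 1·-2 + 1·0 + 3·2 + 2·-2 = 0
  col t1: 1·-3 + 1·0 + 3·1 + 2·0 = 0
  col t2: 1·1 + 1·-1 + 3·0 + 2·0 = 0
  col t3: 1·2 + 1·2 + 3·0 + 2·-2 = 0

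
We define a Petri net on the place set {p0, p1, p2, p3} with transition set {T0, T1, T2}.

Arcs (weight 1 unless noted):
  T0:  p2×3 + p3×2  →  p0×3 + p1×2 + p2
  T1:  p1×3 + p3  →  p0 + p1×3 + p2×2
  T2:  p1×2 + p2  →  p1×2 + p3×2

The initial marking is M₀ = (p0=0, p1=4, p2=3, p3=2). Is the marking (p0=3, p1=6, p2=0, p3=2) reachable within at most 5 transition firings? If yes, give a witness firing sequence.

YES — reachable via ⟨T0, T2⟩ (2 firings)

step 1: fire T0:  (p0=0, p1=4, p2=3, p3=2) → (p0=3, p1=6, p2=1, p3=0)
step 2: fire T2:  (p0=3, p1=6, p2=1, p3=0) → (p0=3, p1=6, p2=0, p3=2)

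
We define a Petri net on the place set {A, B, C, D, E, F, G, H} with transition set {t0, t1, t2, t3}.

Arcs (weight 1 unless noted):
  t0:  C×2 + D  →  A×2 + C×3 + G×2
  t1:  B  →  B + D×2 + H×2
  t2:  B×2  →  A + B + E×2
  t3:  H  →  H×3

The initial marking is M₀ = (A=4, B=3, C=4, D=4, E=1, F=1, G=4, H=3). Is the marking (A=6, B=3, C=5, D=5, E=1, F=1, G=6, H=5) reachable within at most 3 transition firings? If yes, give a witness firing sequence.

step 1: fire t0:  (A=4, B=3, C=4, D=4, E=1, F=1, G=4, H=3) → (A=6, B=3, C=5, D=3, E=1, F=1, G=6, H=3)
step 2: fire t1:  (A=6, B=3, C=5, D=3, E=1, F=1, G=6, H=3) → (A=6, B=3, C=5, D=5, E=1, F=1, G=6, H=5)

YES — reachable via ⟨t0, t1⟩ (2 firings)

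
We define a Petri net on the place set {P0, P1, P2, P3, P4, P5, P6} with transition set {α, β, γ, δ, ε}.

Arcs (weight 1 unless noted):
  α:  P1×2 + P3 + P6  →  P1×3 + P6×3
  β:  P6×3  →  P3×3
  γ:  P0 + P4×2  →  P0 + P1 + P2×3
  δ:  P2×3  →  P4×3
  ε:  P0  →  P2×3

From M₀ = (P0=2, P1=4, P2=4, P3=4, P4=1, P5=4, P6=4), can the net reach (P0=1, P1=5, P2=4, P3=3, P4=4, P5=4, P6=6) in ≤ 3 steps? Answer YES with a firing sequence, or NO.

step 1: fire α:  (P0=2, P1=4, P2=4, P3=4, P4=1, P5=4, P6=4) → (P0=2, P1=5, P2=4, P3=3, P4=1, P5=4, P6=6)
step 2: fire δ:  (P0=2, P1=5, P2=4, P3=3, P4=1, P5=4, P6=6) → (P0=2, P1=5, P2=1, P3=3, P4=4, P5=4, P6=6)
step 3: fire ε:  (P0=2, P1=5, P2=1, P3=3, P4=4, P5=4, P6=6) → (P0=1, P1=5, P2=4, P3=3, P4=4, P5=4, P6=6)

YES — reachable via ⟨α, δ, ε⟩ (3 firings)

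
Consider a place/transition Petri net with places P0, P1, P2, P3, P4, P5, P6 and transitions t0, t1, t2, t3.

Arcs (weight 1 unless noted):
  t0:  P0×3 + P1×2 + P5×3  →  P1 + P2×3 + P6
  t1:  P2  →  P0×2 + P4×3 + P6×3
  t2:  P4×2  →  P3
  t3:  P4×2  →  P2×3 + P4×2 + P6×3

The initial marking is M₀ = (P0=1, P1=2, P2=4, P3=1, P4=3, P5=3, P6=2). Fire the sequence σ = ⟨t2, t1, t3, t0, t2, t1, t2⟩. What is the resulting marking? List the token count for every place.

step 1: fire t2:  (P0=1, P1=2, P2=4, P3=1, P4=3, P5=3, P6=2) → (P0=1, P1=2, P2=4, P3=2, P4=1, P5=3, P6=2)
step 2: fire t1:  (P0=1, P1=2, P2=4, P3=2, P4=1, P5=3, P6=2) → (P0=3, P1=2, P2=3, P3=2, P4=4, P5=3, P6=5)
step 3: fire t3:  (P0=3, P1=2, P2=3, P3=2, P4=4, P5=3, P6=5) → (P0=3, P1=2, P2=6, P3=2, P4=4, P5=3, P6=8)
step 4: fire t0:  (P0=3, P1=2, P2=6, P3=2, P4=4, P5=3, P6=8) → (P0=0, P1=1, P2=9, P3=2, P4=4, P5=0, P6=9)
step 5: fire t2:  (P0=0, P1=1, P2=9, P3=2, P4=4, P5=0, P6=9) → (P0=0, P1=1, P2=9, P3=3, P4=2, P5=0, P6=9)
step 6: fire t1:  (P0=0, P1=1, P2=9, P3=3, P4=2, P5=0, P6=9) → (P0=2, P1=1, P2=8, P3=3, P4=5, P5=0, P6=12)
step 7: fire t2:  (P0=2, P1=1, P2=8, P3=3, P4=5, P5=0, P6=12) → (P0=2, P1=1, P2=8, P3=4, P4=3, P5=0, P6=12)

(P0=2, P1=1, P2=8, P3=4, P4=3, P5=0, P6=12)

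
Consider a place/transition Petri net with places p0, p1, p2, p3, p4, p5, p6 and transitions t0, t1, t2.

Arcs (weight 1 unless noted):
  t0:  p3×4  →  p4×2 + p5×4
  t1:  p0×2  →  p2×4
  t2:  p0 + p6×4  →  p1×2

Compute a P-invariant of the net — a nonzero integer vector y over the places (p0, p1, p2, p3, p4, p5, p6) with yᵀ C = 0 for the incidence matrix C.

Incidence matrix C (rows=places, cols=transitions):
       t0   t1   t2
   p0   0   -2   -1
   p1   0    0    2
   p2   0    4    0
   p3  -4    0    0
   p4   2    0    0
   p5   4    0    0
   p6   0    0   -4

Candidate y = [2, 1, 1, 0, 0, 0, 0]; check y·C column-wise:
  col t0: 2·0 + 1·0 + 1·0 + 0·-4 + 0·2 + 0·4 = 0
  col t1: 2·-2 + 1·0 + 1·4 = 0
  col t2: 2·-1 + 1·2 + 1·0 + 0·-4 = 0

y = (p0:2, p1:1, p2:1, p3:0, p4:0, p5:0, p6:0)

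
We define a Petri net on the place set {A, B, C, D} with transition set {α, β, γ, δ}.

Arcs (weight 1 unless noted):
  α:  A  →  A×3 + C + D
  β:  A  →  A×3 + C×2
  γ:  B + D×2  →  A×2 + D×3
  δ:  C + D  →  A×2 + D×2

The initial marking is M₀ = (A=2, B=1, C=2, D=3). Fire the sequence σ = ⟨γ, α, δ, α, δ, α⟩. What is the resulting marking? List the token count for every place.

(A=14, B=0, C=3, D=9)

step 1: fire γ:  (A=2, B=1, C=2, D=3) → (A=4, B=0, C=2, D=4)
step 2: fire α:  (A=4, B=0, C=2, D=4) → (A=6, B=0, C=3, D=5)
step 3: fire δ:  (A=6, B=0, C=3, D=5) → (A=8, B=0, C=2, D=6)
step 4: fire α:  (A=8, B=0, C=2, D=6) → (A=10, B=0, C=3, D=7)
step 5: fire δ:  (A=10, B=0, C=3, D=7) → (A=12, B=0, C=2, D=8)
step 6: fire α:  (A=12, B=0, C=2, D=8) → (A=14, B=0, C=3, D=9)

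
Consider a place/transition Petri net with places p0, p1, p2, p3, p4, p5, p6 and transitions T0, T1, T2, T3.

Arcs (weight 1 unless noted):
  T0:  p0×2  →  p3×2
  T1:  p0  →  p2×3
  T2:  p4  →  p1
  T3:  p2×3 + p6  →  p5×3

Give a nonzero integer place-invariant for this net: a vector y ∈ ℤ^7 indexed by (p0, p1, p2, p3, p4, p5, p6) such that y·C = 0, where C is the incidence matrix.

y = (p0:0, p1:1, p2:0, p3:0, p4:1, p5:0, p6:0)

Incidence matrix C (rows=places, cols=transitions):
       T0   T1   T2   T3
   p0  -2   -1    0    0
   p1   0    0    1    0
   p2   0    3    0   -3
   p3   2    0    0    0
   p4   0    0   -1    0
   p5   0    0    0    3
   p6   0    0    0   -1

Candidate y = [0, 1, 0, 0, 1, 0, 0]; check y·C column-wise:
  col T0: 0·-2 + 1·0 + 0·2 + 1·0 = 0
  col T1: 0·-1 + 1·0 + 0·3 + 1·0 = 0
  col T2: 1·1 + 1·-1 = 0
  col T3: 1·0 + 0·-3 + 1·0 + 0·3 + 0·-1 = 0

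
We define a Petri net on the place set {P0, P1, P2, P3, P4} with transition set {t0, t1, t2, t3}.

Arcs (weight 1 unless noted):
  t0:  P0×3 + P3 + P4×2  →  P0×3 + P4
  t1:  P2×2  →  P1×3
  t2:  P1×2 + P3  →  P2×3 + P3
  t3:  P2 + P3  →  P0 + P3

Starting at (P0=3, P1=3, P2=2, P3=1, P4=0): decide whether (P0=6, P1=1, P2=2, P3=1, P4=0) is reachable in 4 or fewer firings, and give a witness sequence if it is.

YES — reachable via ⟨t2, t3, t3, t3⟩ (4 firings)

step 1: fire t2:  (P0=3, P1=3, P2=2, P3=1, P4=0) → (P0=3, P1=1, P2=5, P3=1, P4=0)
step 2: fire t3:  (P0=3, P1=1, P2=5, P3=1, P4=0) → (P0=4, P1=1, P2=4, P3=1, P4=0)
step 3: fire t3:  (P0=4, P1=1, P2=4, P3=1, P4=0) → (P0=5, P1=1, P2=3, P3=1, P4=0)
step 4: fire t3:  (P0=5, P1=1, P2=3, P3=1, P4=0) → (P0=6, P1=1, P2=2, P3=1, P4=0)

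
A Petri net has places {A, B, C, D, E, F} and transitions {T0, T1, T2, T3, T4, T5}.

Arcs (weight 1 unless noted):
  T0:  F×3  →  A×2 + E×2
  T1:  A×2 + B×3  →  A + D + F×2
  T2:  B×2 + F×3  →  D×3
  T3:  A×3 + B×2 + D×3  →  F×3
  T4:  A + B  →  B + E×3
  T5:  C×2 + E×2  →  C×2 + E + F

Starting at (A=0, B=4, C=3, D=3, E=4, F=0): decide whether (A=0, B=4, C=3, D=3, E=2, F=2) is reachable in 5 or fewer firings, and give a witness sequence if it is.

step 1: fire T5:  (A=0, B=4, C=3, D=3, E=4, F=0) → (A=0, B=4, C=3, D=3, E=3, F=1)
step 2: fire T5:  (A=0, B=4, C=3, D=3, E=3, F=1) → (A=0, B=4, C=3, D=3, E=2, F=2)

YES — reachable via ⟨T5, T5⟩ (2 firings)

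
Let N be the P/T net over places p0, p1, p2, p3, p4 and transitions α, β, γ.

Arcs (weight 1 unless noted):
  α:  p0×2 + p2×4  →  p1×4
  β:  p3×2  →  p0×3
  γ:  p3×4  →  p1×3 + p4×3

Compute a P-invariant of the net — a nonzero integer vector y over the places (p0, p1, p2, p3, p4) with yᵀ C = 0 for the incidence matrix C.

y = (p0:2, p1:4, p2:3, p3:3, p4:0)

Incidence matrix C (rows=places, cols=transitions):
        α    β    γ
   p0  -2    3    0
   p1   4    0    3
   p2  -4    0    0
   p3   0   -2   -4
   p4   0    0    3

Candidate y = [2, 4, 3, 3, 0]; check y·C column-wise:
  col α: 2·-2 + 4·4 + 3·-4 + 3·0 = 0
  col β: 2·3 + 4·0 + 3·0 + 3·-2 = 0
  col γ: 2·0 + 4·3 + 3·0 + 3·-4 + 0·3 = 0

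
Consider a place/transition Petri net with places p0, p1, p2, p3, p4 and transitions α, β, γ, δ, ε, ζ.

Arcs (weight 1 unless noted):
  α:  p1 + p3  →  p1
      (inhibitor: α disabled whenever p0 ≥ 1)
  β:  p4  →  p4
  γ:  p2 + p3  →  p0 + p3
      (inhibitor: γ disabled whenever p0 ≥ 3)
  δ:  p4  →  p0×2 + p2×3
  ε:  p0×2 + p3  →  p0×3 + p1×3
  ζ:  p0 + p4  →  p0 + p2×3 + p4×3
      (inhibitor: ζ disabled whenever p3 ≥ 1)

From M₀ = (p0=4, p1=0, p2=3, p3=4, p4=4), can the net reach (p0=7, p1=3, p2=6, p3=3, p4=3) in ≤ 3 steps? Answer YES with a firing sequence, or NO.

step 1: fire δ:  (p0=4, p1=0, p2=3, p3=4, p4=4) → (p0=6, p1=0, p2=6, p3=4, p4=3)
step 2: fire ε:  (p0=6, p1=0, p2=6, p3=4, p4=3) → (p0=7, p1=3, p2=6, p3=3, p4=3)

YES — reachable via ⟨δ, ε⟩ (2 firings)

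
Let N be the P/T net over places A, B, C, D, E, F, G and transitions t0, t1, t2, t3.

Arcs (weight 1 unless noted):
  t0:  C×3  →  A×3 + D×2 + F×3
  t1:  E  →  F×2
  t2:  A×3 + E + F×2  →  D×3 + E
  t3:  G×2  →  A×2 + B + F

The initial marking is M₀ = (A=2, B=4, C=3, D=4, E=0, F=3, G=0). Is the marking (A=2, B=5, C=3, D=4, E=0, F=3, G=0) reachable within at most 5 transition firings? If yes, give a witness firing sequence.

NO — not reachable within 5 firings

depth 0: 1 marking
depth 1: 2 markings reached so far
depth 2: 2 markings reached so far
(frontier empty at depth 2; search complete)
target is not among the 2 markings reachable within 5 steps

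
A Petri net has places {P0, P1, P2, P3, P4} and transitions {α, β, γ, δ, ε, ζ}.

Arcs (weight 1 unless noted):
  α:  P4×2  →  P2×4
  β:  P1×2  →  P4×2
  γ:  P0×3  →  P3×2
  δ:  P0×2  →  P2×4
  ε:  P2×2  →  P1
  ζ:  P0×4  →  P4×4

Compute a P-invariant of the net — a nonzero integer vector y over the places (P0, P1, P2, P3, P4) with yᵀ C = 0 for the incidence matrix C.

y = (P0:2, P1:2, P2:1, P3:3, P4:2)

Incidence matrix C (rows=places, cols=transitions):
        α    β    γ    δ    ε    ζ
   P0   0    0   -3   -2    0   -4
   P1   0   -2    0    0    1    0
   P2   4    0    0    4   -2    0
   P3   0    0    2    0    0    0
   P4  -2    2    0    0    0    4

Candidate y = [2, 2, 1, 3, 2]; check y·C column-wise:
  col α: 2·0 + 2·0 + 1·4 + 3·0 + 2·-2 = 0
  col β: 2·0 + 2·-2 + 1·0 + 3·0 + 2·2 = 0
  col γ: 2·-3 + 2·0 + 1·0 + 3·2 + 2·0 = 0
  col δ: 2·-2 + 2·0 + 1·4 + 3·0 + 2·0 = 0
  col ε: 2·0 + 2·1 + 1·-2 + 3·0 + 2·0 = 0
  col ζ: 2·-4 + 2·0 + 1·0 + 3·0 + 2·4 = 0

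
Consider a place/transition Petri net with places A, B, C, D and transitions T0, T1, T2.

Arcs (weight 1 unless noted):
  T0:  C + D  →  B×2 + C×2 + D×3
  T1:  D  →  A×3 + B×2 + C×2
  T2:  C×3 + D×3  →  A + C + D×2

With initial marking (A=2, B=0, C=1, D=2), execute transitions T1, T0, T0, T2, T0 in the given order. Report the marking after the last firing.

step 1: fire T1:  (A=2, B=0, C=1, D=2) → (A=5, B=2, C=3, D=1)
step 2: fire T0:  (A=5, B=2, C=3, D=1) → (A=5, B=4, C=4, D=3)
step 3: fire T0:  (A=5, B=4, C=4, D=3) → (A=5, B=6, C=5, D=5)
step 4: fire T2:  (A=5, B=6, C=5, D=5) → (A=6, B=6, C=3, D=4)
step 5: fire T0:  (A=6, B=6, C=3, D=4) → (A=6, B=8, C=4, D=6)

(A=6, B=8, C=4, D=6)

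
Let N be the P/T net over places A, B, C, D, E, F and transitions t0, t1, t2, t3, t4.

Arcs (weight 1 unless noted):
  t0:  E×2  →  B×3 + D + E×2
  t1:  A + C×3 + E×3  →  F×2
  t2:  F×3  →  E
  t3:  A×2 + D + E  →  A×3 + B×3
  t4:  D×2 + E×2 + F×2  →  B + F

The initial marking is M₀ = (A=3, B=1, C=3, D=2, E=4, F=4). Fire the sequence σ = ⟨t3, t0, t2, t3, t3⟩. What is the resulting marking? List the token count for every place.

step 1: fire t3:  (A=3, B=1, C=3, D=2, E=4, F=4) → (A=4, B=4, C=3, D=1, E=3, F=4)
step 2: fire t0:  (A=4, B=4, C=3, D=1, E=3, F=4) → (A=4, B=7, C=3, D=2, E=3, F=4)
step 3: fire t2:  (A=4, B=7, C=3, D=2, E=3, F=4) → (A=4, B=7, C=3, D=2, E=4, F=1)
step 4: fire t3:  (A=4, B=7, C=3, D=2, E=4, F=1) → (A=5, B=10, C=3, D=1, E=3, F=1)
step 5: fire t3:  (A=5, B=10, C=3, D=1, E=3, F=1) → (A=6, B=13, C=3, D=0, E=2, F=1)

(A=6, B=13, C=3, D=0, E=2, F=1)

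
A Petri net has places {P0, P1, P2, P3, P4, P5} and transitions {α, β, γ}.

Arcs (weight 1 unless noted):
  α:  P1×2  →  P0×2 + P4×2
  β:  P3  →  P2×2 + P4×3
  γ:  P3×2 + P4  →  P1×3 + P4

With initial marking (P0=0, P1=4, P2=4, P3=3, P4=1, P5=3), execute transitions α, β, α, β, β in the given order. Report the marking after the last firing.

(P0=4, P1=0, P2=10, P3=0, P4=14, P5=3)

step 1: fire α:  (P0=0, P1=4, P2=4, P3=3, P4=1, P5=3) → (P0=2, P1=2, P2=4, P3=3, P4=3, P5=3)
step 2: fire β:  (P0=2, P1=2, P2=4, P3=3, P4=3, P5=3) → (P0=2, P1=2, P2=6, P3=2, P4=6, P5=3)
step 3: fire α:  (P0=2, P1=2, P2=6, P3=2, P4=6, P5=3) → (P0=4, P1=0, P2=6, P3=2, P4=8, P5=3)
step 4: fire β:  (P0=4, P1=0, P2=6, P3=2, P4=8, P5=3) → (P0=4, P1=0, P2=8, P3=1, P4=11, P5=3)
step 5: fire β:  (P0=4, P1=0, P2=8, P3=1, P4=11, P5=3) → (P0=4, P1=0, P2=10, P3=0, P4=14, P5=3)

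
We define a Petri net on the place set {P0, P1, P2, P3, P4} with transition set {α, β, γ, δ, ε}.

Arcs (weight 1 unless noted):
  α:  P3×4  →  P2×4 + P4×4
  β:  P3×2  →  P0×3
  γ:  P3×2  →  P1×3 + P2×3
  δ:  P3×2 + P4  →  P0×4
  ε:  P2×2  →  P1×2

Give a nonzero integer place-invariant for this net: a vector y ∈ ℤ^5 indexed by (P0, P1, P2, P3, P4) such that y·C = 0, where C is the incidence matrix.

y = (P0:2, P1:1, P2:1, P3:3, P4:2)

Incidence matrix C (rows=places, cols=transitions):
        α    β    γ    δ    ε
   P0   0    3    0    4    0
   P1   0    0    3    0    2
   P2   4    0    3    0   -2
   P3  -4   -2   -2   -2    0
   P4   4    0    0   -1    0

Candidate y = [2, 1, 1, 3, 2]; check y·C column-wise:
  col α: 2·0 + 1·0 + 1·4 + 3·-4 + 2·4 = 0
  col β: 2·3 + 1·0 + 1·0 + 3·-2 + 2·0 = 0
  col γ: 2·0 + 1·3 + 1·3 + 3·-2 + 2·0 = 0
  col δ: 2·4 + 1·0 + 1·0 + 3·-2 + 2·-1 = 0
  col ε: 2·0 + 1·2 + 1·-2 + 3·0 + 2·0 = 0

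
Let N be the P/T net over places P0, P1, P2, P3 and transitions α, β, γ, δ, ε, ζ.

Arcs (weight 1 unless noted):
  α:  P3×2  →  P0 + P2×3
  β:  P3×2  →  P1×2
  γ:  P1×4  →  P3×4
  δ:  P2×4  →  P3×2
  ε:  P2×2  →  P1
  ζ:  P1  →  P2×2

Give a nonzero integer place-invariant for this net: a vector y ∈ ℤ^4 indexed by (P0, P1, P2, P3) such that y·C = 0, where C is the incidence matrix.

Incidence matrix C (rows=places, cols=transitions):
        α    β    γ    δ    ε    ζ
   P0   1    0    0    0    0    0
   P1   0    2   -4    0    1   -1
   P2   3    0    0   -4   -2    2
   P3  -2   -2    4    2    0    0

Candidate y = [1, 2, 1, 2]; check y·C column-wise:
  col α: 1·1 + 2·0 + 1·3 + 2·-2 = 0
  col β: 1·0 + 2·2 + 1·0 + 2·-2 = 0
  col γ: 1·0 + 2·-4 + 1·0 + 2·4 = 0
  col δ: 1·0 + 2·0 + 1·-4 + 2·2 = 0
  col ε: 1·0 + 2·1 + 1·-2 + 2·0 = 0
  col ζ: 1·0 + 2·-1 + 1·2 + 2·0 = 0

y = (P0:1, P1:2, P2:1, P3:2)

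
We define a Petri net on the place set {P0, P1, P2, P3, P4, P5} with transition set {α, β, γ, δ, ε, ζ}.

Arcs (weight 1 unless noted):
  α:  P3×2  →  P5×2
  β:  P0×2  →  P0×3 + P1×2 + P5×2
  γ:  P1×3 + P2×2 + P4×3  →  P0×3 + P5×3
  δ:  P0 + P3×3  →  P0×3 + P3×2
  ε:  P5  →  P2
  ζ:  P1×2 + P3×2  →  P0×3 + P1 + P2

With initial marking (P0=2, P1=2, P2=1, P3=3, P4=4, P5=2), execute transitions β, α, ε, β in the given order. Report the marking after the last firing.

step 1: fire β:  (P0=2, P1=2, P2=1, P3=3, P4=4, P5=2) → (P0=3, P1=4, P2=1, P3=3, P4=4, P5=4)
step 2: fire α:  (P0=3, P1=4, P2=1, P3=3, P4=4, P5=4) → (P0=3, P1=4, P2=1, P3=1, P4=4, P5=6)
step 3: fire ε:  (P0=3, P1=4, P2=1, P3=1, P4=4, P5=6) → (P0=3, P1=4, P2=2, P3=1, P4=4, P5=5)
step 4: fire β:  (P0=3, P1=4, P2=2, P3=1, P4=4, P5=5) → (P0=4, P1=6, P2=2, P3=1, P4=4, P5=7)

(P0=4, P1=6, P2=2, P3=1, P4=4, P5=7)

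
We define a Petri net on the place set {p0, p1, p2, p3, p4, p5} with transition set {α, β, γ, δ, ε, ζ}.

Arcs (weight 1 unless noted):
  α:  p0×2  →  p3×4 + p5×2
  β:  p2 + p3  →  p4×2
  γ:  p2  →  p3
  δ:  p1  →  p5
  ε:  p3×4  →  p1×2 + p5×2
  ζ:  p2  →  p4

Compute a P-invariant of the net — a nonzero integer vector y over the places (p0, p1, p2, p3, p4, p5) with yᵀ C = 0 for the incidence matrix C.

Incidence matrix C (rows=places, cols=transitions):
        α    β    γ    δ    ε    ζ
   p0  -2    0    0    0    0    0
   p1   0    0    0   -1    2    0
   p2   0   -1   -1    0    0   -1
   p3   4   -1    1    0   -4    0
   p4   0    2    0    0    0    1
   p5   2    0    0    1    2    0

Candidate y = [3, 1, 1, 1, 1, 1]; check y·C column-wise:
  col α: 3·-2 + 1·0 + 1·0 + 1·4 + 1·0 + 1·2 = 0
  col β: 3·0 + 1·0 + 1·-1 + 1·-1 + 1·2 + 1·0 = 0
  col γ: 3·0 + 1·0 + 1·-1 + 1·1 + 1·0 + 1·0 = 0
  col δ: 3·0 + 1·-1 + 1·0 + 1·0 + 1·0 + 1·1 = 0
  col ε: 3·0 + 1·2 + 1·0 + 1·-4 + 1·0 + 1·2 = 0
  col ζ: 3·0 + 1·0 + 1·-1 + 1·0 + 1·1 + 1·0 = 0

y = (p0:3, p1:1, p2:1, p3:1, p4:1, p5:1)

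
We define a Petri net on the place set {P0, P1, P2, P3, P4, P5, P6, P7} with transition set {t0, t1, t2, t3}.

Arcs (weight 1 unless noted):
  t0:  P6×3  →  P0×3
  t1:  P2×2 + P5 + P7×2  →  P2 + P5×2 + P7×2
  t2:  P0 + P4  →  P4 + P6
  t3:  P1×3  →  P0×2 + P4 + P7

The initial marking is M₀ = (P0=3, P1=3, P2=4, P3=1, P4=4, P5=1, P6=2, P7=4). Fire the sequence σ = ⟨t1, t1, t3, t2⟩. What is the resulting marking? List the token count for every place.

(P0=4, P1=0, P2=2, P3=1, P4=5, P5=3, P6=3, P7=5)

step 1: fire t1:  (P0=3, P1=3, P2=4, P3=1, P4=4, P5=1, P6=2, P7=4) → (P0=3, P1=3, P2=3, P3=1, P4=4, P5=2, P6=2, P7=4)
step 2: fire t1:  (P0=3, P1=3, P2=3, P3=1, P4=4, P5=2, P6=2, P7=4) → (P0=3, P1=3, P2=2, P3=1, P4=4, P5=3, P6=2, P7=4)
step 3: fire t3:  (P0=3, P1=3, P2=2, P3=1, P4=4, P5=3, P6=2, P7=4) → (P0=5, P1=0, P2=2, P3=1, P4=5, P5=3, P6=2, P7=5)
step 4: fire t2:  (P0=5, P1=0, P2=2, P3=1, P4=5, P5=3, P6=2, P7=5) → (P0=4, P1=0, P2=2, P3=1, P4=5, P5=3, P6=3, P7=5)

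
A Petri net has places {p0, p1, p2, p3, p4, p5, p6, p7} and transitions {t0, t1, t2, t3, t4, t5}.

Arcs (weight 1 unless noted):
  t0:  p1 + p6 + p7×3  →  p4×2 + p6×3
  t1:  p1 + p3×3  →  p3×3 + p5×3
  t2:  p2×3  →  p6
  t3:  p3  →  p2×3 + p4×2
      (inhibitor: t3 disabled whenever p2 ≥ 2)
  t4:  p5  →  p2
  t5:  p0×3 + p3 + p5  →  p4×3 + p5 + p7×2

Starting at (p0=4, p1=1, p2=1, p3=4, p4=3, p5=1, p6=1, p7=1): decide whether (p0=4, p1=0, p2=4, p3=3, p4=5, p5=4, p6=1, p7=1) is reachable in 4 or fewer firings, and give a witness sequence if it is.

step 1: fire t1:  (p0=4, p1=1, p2=1, p3=4, p4=3, p5=1, p6=1, p7=1) → (p0=4, p1=0, p2=1, p3=4, p4=3, p5=4, p6=1, p7=1)
step 2: fire t3:  (p0=4, p1=0, p2=1, p3=4, p4=3, p5=4, p6=1, p7=1) → (p0=4, p1=0, p2=4, p3=3, p4=5, p5=4, p6=1, p7=1)

YES — reachable via ⟨t1, t3⟩ (2 firings)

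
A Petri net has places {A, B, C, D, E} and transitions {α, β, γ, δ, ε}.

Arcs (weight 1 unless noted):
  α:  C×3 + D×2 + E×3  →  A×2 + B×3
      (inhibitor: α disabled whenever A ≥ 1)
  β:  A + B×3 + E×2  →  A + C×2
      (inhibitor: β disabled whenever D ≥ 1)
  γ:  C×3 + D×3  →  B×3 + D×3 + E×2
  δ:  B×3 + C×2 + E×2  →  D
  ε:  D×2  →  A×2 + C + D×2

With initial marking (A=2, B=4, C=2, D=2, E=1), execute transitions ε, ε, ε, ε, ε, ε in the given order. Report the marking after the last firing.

step 1: fire ε:  (A=2, B=4, C=2, D=2, E=1) → (A=4, B=4, C=3, D=2, E=1)
step 2: fire ε:  (A=4, B=4, C=3, D=2, E=1) → (A=6, B=4, C=4, D=2, E=1)
step 3: fire ε:  (A=6, B=4, C=4, D=2, E=1) → (A=8, B=4, C=5, D=2, E=1)
step 4: fire ε:  (A=8, B=4, C=5, D=2, E=1) → (A=10, B=4, C=6, D=2, E=1)
step 5: fire ε:  (A=10, B=4, C=6, D=2, E=1) → (A=12, B=4, C=7, D=2, E=1)
step 6: fire ε:  (A=12, B=4, C=7, D=2, E=1) → (A=14, B=4, C=8, D=2, E=1)

(A=14, B=4, C=8, D=2, E=1)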